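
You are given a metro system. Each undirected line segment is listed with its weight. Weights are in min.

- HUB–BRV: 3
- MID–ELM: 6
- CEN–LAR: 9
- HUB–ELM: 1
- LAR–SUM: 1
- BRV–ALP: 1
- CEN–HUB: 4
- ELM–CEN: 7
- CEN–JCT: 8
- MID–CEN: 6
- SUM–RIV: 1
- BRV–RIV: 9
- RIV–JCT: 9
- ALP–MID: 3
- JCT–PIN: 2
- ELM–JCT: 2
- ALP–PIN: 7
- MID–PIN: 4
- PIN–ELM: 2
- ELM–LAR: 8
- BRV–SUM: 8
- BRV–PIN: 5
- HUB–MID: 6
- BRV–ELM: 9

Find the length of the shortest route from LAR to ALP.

10 min

Running Dijkstra from LAR:
LAR: 0
SUM: 1  (via LAR)
RIV: 2  (via SUM)
ELM: 8  (via LAR)
CEN: 9  (via LAR)
HUB: 9  (via ELM)
BRV: 9  (via SUM)
PIN: 10  (via ELM)
ALP: 10  (via BRV)
Shortest route: LAR–SUM–BRV–ALP = 10 min.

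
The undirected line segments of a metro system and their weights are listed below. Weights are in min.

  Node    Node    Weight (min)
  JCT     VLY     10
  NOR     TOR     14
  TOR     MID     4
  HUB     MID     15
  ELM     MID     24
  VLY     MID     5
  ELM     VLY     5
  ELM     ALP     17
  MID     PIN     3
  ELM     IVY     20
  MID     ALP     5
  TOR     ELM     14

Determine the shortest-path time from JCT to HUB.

30 min

Settle nodes by increasing distance from JCT:
JCT: 0
VLY: 10  (via JCT)
MID: 15  (via VLY)
ELM: 15  (via VLY)
PIN: 18  (via MID)
TOR: 19  (via MID)
ALP: 20  (via MID)
HUB: 30  (via MID)
Shortest route: JCT → VLY → MID → HUB = 30 min.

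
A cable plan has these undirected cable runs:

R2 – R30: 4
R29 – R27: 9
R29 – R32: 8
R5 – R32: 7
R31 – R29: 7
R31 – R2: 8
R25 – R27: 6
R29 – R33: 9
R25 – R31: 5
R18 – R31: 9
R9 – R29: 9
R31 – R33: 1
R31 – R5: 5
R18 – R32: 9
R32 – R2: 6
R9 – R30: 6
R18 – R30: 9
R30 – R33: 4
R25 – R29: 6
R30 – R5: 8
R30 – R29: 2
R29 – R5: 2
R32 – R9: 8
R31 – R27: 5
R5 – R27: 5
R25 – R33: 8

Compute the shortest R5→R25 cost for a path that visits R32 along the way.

21

Shortest R5→R32: R5 → R32 = 7
Best R32 to R25: R32 → R29 → R25 costing 14
Total via R32: 7 + 14 = 21.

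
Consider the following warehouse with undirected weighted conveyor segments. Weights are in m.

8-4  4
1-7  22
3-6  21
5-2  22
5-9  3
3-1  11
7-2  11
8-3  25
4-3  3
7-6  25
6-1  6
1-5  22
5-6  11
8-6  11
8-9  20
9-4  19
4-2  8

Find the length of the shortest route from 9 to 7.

Running Dijkstra from 9:
9: 0
5: 3  (via 9)
6: 14  (via 5)
4: 19  (via 9)
1: 20  (via 6)
8: 20  (via 9)
3: 22  (via 4)
2: 25  (via 5)
7: 36  (via 2)
Shortest route: 9–5–2–7 = 36 m.

36 m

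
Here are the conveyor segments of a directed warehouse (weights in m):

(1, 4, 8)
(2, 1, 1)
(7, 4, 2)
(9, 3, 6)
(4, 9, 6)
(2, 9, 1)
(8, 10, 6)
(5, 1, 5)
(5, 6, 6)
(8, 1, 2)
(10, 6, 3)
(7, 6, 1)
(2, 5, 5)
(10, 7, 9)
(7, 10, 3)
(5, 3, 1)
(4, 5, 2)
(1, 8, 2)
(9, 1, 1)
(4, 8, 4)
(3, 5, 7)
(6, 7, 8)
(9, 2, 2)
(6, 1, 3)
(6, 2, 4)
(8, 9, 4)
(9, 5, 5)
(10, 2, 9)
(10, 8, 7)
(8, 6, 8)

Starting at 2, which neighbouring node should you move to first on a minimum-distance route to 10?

Enumerating some paths:
2 → 9 → 1 → 8 → 10: 1+1+2+6 = 10
2 → 5 → 1 → 8 → 10: 5+5+2+6 = 18
2 → 1 → 8 → 10: 1+2+6 = 9
Cheapest is 2 → 1 → 8 → 10 at 9 m.
So from 2 the first move is to 1.

1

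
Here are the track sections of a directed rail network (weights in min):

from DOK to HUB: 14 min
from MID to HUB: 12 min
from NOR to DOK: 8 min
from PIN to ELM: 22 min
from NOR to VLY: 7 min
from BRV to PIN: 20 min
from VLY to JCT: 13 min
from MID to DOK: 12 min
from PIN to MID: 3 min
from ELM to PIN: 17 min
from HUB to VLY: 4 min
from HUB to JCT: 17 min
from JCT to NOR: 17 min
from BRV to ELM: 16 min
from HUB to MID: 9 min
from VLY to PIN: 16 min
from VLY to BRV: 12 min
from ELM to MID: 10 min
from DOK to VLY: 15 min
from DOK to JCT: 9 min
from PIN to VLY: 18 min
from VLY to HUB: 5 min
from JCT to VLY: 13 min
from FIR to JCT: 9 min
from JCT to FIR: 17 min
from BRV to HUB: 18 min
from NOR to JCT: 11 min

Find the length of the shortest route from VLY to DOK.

Compare a few routes:
VLY–HUB–MID–DOK: 5+9+12 = 26
VLY–PIN–MID–DOK: 16+3+12 = 31
VLY–JCT–NOR–DOK: 13+17+8 = 38
Cheapest is VLY–HUB–MID–DOK at 26 min.

26 min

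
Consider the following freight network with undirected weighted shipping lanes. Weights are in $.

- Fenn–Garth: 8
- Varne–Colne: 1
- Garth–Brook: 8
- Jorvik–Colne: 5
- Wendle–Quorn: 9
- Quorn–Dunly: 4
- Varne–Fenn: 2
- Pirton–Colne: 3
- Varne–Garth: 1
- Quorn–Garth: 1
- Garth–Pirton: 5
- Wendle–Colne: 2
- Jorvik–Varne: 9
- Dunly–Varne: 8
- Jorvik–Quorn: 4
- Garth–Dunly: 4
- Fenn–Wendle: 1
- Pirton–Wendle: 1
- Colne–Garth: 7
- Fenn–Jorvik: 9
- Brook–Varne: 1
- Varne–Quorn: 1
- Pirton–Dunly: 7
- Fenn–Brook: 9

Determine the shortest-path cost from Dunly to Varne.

$5

Running Dijkstra from Dunly:
Dunly: 0
Garth: 4  (via Dunly)
Quorn: 4  (via Dunly)
Varne: 5  (via Garth)
Shortest route: Dunly → Garth → Varne = $5.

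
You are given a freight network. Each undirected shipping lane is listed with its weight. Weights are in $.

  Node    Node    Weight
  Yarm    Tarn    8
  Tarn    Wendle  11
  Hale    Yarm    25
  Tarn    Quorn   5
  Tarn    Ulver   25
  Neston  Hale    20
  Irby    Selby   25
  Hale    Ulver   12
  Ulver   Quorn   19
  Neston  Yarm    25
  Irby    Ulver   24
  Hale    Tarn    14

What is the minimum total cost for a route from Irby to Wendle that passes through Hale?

Best Irby to Hale: Irby → Ulver → Hale costing 36
Best Hale to Wendle: Hale → Tarn → Wendle costing 25
Total via Hale: 36 + 25 = $61.

$61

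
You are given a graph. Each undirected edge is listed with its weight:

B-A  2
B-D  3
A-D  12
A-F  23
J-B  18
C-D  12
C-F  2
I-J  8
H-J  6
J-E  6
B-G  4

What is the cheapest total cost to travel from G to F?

21

Settle nodes by increasing distance from G:
G: 0
B: 4  (via G)
A: 6  (via B)
D: 7  (via B)
C: 19  (via D)
F: 21  (via C)
Shortest route: G → B → D → C → F = 21.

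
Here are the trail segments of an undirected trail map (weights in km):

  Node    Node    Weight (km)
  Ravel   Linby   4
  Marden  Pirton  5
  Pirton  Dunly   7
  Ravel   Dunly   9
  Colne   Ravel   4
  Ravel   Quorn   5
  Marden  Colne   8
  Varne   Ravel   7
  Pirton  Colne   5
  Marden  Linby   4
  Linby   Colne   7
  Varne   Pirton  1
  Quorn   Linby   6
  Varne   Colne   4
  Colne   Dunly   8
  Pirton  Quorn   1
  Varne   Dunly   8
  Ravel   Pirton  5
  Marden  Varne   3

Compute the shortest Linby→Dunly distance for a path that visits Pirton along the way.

Best Linby to Pirton: Linby → Quorn → Pirton costing 7
Best Pirton to Dunly: Pirton → Dunly costing 7
Total via Pirton: 7 + 7 = 14 km.

14 km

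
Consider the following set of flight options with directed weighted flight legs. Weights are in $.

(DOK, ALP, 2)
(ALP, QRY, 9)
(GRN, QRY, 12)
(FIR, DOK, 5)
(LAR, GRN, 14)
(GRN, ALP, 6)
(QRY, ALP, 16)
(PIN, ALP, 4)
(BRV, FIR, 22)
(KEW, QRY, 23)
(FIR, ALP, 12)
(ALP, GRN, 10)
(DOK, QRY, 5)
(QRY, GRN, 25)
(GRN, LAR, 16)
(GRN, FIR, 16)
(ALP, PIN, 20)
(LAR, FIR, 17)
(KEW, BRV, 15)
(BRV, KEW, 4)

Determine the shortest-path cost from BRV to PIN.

$49

Running Dijkstra from BRV:
BRV: 0
KEW: 4  (via BRV)
FIR: 22  (via BRV)
DOK: 27  (via FIR)
QRY: 27  (via KEW)
ALP: 29  (via DOK)
GRN: 39  (via ALP)
PIN: 49  (via ALP)
Shortest route: BRV → FIR → DOK → ALP → PIN = $49.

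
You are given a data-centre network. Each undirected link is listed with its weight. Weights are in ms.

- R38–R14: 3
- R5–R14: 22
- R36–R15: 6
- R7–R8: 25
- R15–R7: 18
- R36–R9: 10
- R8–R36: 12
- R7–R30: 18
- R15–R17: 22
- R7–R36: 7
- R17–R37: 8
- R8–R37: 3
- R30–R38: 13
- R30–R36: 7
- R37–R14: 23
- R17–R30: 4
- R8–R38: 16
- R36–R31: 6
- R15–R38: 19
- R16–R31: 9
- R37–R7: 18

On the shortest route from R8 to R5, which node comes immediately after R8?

R38

Enumerating some paths:
R8–R38–R14–R5: 16+3+22 = 41
R8–R37–R14–R5: 3+23+22 = 48
Cheapest is R8–R38–R14–R5 at 41 ms.
So from R8 the first move is to R38.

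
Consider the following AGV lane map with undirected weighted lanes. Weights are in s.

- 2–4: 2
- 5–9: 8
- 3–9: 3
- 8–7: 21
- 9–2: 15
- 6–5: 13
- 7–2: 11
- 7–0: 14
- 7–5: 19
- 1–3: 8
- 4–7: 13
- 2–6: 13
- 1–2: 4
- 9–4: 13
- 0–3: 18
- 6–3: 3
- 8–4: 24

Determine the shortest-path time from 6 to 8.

39 s

Shortest distances from 6:
6: 0
3: 3  (via 6)
9: 6  (via 3)
1: 11  (via 3)
2: 13  (via 6)
5: 13  (via 6)
4: 15  (via 2)
0: 21  (via 3)
7: 24  (via 2)
8: 39  (via 4)
Shortest route: 6 → 2 → 4 → 8 = 39 s.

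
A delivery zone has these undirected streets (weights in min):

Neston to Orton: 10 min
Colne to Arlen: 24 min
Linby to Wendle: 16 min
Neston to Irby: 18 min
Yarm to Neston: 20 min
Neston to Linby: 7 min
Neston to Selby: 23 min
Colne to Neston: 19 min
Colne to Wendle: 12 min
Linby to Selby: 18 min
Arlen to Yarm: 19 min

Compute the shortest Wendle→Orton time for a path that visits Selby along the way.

Best Wendle to Selby: Wendle → Linby → Selby costing 34
Best Selby to Orton: Selby → Neston → Orton costing 33
Total via Selby: 34 + 33 = 67 min.

67 min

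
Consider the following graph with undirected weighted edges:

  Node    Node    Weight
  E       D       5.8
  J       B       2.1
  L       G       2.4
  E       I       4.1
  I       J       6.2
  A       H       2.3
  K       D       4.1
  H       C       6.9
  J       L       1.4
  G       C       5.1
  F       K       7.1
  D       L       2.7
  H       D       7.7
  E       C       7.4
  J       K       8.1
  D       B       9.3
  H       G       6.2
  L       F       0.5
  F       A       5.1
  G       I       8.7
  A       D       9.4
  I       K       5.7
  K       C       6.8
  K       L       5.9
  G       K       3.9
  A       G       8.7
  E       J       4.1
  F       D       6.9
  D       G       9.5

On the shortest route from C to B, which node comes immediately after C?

Enumerating some paths:
C - G - L - J - B: 5.1+2.4+1.4+2.1 = 11
C - E - J - B: 7.4+4.1+2.1 = 13.6
Cheapest is C - G - L - J - B at 11.
So from C the first move is to G.

G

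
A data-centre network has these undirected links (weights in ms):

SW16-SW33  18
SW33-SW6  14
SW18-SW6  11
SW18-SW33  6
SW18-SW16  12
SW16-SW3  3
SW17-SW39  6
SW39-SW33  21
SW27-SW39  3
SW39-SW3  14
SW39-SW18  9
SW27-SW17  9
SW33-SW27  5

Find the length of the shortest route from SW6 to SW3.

26 ms

Candidate routes:
SW6 - SW18 - SW16 - SW3: 11+12+3 = 26
SW6 - SW18 - SW39 - SW3: 11+9+14 = 34
Cheapest is SW6 - SW18 - SW16 - SW3 at 26 ms.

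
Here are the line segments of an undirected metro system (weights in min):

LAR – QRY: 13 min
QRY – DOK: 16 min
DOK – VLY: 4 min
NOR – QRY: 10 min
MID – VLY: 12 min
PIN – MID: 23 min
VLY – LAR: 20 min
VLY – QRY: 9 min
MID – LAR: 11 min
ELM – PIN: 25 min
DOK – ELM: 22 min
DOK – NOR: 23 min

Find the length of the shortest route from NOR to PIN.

Running Dijkstra from NOR:
NOR: 0
QRY: 10  (via NOR)
VLY: 19  (via QRY)
LAR: 23  (via QRY)
DOK: 23  (via NOR)
MID: 31  (via VLY)
ELM: 45  (via DOK)
PIN: 54  (via MID)
Shortest route: NOR → QRY → VLY → MID → PIN = 54 min.

54 min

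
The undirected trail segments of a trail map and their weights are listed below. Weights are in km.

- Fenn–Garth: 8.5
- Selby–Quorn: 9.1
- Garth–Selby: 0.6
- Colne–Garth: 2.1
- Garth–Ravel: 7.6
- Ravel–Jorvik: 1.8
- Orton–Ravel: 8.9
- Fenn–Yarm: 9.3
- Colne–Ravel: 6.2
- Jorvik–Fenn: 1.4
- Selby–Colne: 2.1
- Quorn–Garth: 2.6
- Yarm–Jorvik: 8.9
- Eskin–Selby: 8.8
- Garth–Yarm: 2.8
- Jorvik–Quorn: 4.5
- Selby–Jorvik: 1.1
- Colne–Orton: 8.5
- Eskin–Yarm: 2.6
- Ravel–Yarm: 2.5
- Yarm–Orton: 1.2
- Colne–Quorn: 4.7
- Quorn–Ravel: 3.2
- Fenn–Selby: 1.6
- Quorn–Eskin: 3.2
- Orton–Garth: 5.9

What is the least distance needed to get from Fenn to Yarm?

5 km

Enumerating some paths:
Fenn–Jorvik–Ravel–Yarm: 1.4+1.8+2.5 = 5.7
Fenn–Selby–Jorvik–Ravel–Yarm: 1.6+1.1+1.8+2.5 = 7
Fenn–Selby–Garth–Yarm: 1.6+0.6+2.8 = 5
Fenn–Jorvik–Selby–Garth–Yarm: 1.4+1.1+0.6+2.8 = 5.9
Cheapest is Fenn–Selby–Garth–Yarm at 5 km.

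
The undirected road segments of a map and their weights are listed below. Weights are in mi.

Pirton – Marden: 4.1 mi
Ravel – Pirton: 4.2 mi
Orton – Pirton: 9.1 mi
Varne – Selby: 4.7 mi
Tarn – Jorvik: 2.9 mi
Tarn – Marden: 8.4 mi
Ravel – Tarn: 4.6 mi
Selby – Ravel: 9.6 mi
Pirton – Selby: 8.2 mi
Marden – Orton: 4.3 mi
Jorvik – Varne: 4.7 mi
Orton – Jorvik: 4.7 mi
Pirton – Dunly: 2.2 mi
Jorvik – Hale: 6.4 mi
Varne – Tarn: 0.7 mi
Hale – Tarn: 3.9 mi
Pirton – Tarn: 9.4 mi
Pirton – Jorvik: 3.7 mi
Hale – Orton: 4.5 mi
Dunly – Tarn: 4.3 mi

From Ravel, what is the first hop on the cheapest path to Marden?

Pirton

Candidate routes:
Ravel - Tarn - Marden: 4.6+8.4 = 13
Ravel - Pirton - Marden: 4.2+4.1 = 8.3
Cheapest is Ravel - Pirton - Marden at 8.3 mi.
So from Ravel the first move is to Pirton.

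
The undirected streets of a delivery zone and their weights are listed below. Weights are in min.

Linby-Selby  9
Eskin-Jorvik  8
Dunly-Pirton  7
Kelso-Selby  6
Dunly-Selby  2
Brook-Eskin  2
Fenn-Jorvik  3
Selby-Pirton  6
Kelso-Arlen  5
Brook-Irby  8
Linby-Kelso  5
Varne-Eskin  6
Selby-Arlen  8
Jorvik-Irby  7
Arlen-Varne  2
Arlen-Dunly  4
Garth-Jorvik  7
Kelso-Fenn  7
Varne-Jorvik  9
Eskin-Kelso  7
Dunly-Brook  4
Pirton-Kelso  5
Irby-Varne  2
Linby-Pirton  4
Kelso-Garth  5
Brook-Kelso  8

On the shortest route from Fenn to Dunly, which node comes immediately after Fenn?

Enumerating some paths:
Fenn - Kelso - Arlen - Dunly: 7+5+4 = 16
Fenn - Kelso - Selby - Dunly: 7+6+2 = 15
Fenn - Jorvik - Eskin - Brook - Dunly: 3+8+2+4 = 17
The minimum is 15 min via Fenn - Kelso - Selby - Dunly.
So from Fenn the first move is to Kelso.

Kelso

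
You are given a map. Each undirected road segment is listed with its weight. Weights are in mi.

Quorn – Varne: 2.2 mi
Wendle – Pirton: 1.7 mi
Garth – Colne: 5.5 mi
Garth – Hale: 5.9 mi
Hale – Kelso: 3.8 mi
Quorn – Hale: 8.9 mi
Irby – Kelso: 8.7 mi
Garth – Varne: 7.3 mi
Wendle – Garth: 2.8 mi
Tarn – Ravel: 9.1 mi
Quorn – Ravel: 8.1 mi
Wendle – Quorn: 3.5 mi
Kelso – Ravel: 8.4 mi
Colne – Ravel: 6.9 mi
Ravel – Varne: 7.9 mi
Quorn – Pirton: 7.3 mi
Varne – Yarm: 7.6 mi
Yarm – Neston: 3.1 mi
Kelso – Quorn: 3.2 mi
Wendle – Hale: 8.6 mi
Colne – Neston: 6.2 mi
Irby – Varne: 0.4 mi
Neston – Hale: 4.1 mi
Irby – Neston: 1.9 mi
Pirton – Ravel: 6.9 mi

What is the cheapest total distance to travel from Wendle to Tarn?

17.7 mi

Shortest distances from Wendle:
Wendle: 0
Pirton: 1.7  (via Wendle)
Garth: 2.8  (via Wendle)
Quorn: 3.5  (via Wendle)
Varne: 5.7  (via Quorn)
Irby: 6.1  (via Varne)
Kelso: 6.7  (via Quorn)
Neston: 8  (via Irby)
Colne: 8.3  (via Garth)
Hale: 8.6  (via Wendle)
Ravel: 8.6  (via Pirton)
Yarm: 11.1  (via Neston)
Tarn: 17.7  (via Ravel)
Shortest route: Wendle–Pirton–Ravel–Tarn = 17.7 mi.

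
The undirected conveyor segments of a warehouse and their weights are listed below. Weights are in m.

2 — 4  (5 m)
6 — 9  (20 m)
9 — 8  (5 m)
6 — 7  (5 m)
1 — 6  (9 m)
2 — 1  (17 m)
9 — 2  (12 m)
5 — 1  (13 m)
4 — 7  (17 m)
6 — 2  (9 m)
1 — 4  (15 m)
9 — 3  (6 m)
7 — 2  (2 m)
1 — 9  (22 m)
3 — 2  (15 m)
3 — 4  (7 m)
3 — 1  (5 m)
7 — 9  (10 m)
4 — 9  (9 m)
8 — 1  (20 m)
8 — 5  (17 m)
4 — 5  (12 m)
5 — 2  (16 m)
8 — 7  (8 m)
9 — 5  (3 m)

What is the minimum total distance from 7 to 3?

14 m

Running Dijkstra from 7:
7: 0
2: 2  (via 7)
6: 5  (via 7)
4: 7  (via 2)
8: 8  (via 7)
9: 10  (via 7)
5: 13  (via 9)
1: 14  (via 6)
3: 14  (via 4)
Shortest route: 7 → 2 → 4 → 3 = 14 m.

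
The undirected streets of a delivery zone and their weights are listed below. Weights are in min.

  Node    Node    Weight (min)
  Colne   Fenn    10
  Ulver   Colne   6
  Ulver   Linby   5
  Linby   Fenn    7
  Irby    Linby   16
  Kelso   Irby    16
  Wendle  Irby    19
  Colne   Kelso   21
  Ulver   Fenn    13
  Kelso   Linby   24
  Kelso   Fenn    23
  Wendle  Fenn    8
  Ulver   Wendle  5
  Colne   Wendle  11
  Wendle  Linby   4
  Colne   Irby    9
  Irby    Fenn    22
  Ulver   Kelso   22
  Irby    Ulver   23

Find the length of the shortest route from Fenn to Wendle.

8 min

Running Dijkstra from Fenn:
Fenn: 0
Linby: 7  (via Fenn)
Wendle: 8  (via Fenn)
Shortest route: Fenn → Wendle = 8 min.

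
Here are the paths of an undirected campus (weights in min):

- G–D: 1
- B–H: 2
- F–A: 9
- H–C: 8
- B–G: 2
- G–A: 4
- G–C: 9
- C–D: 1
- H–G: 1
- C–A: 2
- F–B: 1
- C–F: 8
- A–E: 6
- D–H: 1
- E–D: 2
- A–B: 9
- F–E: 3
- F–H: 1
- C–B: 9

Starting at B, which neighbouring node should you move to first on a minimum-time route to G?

Candidate routes:
B–G: 2 = 2
B–F–H–G: 1+1+1 = 3
B–H–G: 2+1 = 3
B–F–H–D–G: 1+1+1+1 = 4
The minimum is 2 min via B–G.
So from B the first move is to G.

G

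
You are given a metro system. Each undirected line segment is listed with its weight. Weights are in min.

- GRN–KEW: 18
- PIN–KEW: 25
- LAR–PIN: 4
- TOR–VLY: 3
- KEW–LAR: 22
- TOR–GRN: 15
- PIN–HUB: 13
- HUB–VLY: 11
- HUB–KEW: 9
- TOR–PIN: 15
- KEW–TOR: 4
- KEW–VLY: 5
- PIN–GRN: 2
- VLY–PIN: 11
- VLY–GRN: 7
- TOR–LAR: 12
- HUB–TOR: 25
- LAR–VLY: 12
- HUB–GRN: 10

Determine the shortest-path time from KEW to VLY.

5 min

Compare a few routes:
KEW → TOR → VLY: 4+3 = 7
KEW → VLY: 5 = 5
Cheapest is KEW → VLY at 5 min.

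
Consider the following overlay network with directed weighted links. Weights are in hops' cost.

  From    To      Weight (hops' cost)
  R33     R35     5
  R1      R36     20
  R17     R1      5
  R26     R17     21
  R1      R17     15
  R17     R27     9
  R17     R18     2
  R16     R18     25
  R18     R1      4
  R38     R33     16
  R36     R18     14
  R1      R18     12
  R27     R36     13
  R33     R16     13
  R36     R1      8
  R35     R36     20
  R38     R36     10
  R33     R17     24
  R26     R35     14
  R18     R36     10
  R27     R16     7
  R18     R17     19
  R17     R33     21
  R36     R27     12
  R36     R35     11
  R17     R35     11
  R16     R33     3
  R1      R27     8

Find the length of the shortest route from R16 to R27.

Compare a few routes:
R16 - R33 - R17 - R27: 3+24+9 = 36
R16 - R33 - R35 - R36 - R27: 3+5+20+12 = 40
R16 - R33 - R17 - R1 - R27: 3+24+5+8 = 40
R16 - R18 - R1 - R27: 25+4+8 = 37
The minimum is 36 hops' cost via R16 - R33 - R17 - R27.

36 hops' cost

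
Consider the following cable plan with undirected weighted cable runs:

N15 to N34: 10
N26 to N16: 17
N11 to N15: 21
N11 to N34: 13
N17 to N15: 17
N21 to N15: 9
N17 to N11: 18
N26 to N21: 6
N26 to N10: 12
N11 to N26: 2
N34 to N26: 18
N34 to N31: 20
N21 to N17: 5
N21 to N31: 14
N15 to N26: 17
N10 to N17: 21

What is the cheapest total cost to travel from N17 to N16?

Candidate routes:
N17–N21–N26–N16: 5+6+17 = 28
N17–N15–N21–N26–N16: 17+9+6+17 = 49
N17–N21–N15–N26–N16: 5+9+17+17 = 48
N17–N11–N26–N16: 18+2+17 = 37
The minimum is 28 via N17–N21–N26–N16.

28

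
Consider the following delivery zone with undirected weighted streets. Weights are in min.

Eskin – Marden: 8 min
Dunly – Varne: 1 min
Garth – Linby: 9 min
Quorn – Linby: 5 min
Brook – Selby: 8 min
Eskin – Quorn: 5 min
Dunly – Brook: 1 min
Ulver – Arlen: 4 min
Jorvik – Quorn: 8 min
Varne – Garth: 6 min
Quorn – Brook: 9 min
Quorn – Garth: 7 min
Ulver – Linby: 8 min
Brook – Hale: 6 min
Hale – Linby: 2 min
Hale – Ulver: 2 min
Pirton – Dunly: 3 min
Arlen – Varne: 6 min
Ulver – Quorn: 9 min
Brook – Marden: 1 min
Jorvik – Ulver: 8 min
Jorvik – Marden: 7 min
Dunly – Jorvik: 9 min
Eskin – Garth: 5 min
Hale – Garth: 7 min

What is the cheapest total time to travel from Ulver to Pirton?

12 min

Compare a few routes:
Ulver–Hale–Brook–Dunly–Pirton: 2+6+1+3 = 12
Ulver–Arlen–Varne–Dunly–Pirton: 4+6+1+3 = 14
The minimum is 12 min via Ulver–Hale–Brook–Dunly–Pirton.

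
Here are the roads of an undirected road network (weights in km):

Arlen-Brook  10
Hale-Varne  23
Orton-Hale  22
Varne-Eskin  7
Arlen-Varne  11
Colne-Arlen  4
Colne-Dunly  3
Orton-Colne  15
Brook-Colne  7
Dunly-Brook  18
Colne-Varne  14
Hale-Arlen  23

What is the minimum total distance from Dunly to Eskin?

24 km

Compare a few routes:
Dunly → Brook → Arlen → Varne → Eskin: 18+10+11+7 = 46
Dunly → Colne → Varne → Eskin: 3+14+7 = 24
Dunly → Colne → Arlen → Varne → Eskin: 3+4+11+7 = 25
Dunly → Colne → Brook → Arlen → Varne → Eskin: 3+7+10+11+7 = 38
The minimum is 24 km via Dunly → Colne → Varne → Eskin.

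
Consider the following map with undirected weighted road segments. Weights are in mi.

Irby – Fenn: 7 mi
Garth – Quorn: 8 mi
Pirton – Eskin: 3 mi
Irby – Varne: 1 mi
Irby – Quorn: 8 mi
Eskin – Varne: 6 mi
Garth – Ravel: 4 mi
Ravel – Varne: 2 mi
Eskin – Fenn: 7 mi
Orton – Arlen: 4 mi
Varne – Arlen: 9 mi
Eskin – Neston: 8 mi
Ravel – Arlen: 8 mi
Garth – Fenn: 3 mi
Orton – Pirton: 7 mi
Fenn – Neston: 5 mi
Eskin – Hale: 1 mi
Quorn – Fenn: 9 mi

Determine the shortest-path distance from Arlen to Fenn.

Enumerating some paths:
Arlen → Varne → Irby → Fenn: 9+1+7 = 17
Arlen → Ravel → Garth → Fenn: 8+4+3 = 15
The minimum is 15 mi via Arlen → Ravel → Garth → Fenn.

15 mi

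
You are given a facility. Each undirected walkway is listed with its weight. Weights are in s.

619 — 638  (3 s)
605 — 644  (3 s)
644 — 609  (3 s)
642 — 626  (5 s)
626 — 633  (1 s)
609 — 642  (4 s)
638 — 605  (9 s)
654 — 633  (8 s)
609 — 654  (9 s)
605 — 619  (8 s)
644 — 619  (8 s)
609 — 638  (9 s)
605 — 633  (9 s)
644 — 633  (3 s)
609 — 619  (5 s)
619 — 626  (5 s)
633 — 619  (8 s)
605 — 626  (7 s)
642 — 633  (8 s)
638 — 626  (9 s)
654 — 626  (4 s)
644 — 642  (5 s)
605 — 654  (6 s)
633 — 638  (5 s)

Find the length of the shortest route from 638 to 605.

Candidate routes:
638–633–644–605: 5+3+3 = 11
638–605: 9 = 9
638–633–626–605: 5+1+7 = 13
638–619–605: 3+8 = 11
The minimum is 9 s via 638–605.

9 s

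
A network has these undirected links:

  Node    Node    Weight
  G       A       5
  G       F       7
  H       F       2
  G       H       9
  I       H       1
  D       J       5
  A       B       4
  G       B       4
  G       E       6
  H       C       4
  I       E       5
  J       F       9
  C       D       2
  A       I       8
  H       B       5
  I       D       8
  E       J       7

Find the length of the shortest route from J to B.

16

Compare a few routes:
J–D–C–H–B: 5+2+4+5 = 16
J–E–G–B: 7+6+4 = 17
Cheapest is J–D–C–H–B at 16.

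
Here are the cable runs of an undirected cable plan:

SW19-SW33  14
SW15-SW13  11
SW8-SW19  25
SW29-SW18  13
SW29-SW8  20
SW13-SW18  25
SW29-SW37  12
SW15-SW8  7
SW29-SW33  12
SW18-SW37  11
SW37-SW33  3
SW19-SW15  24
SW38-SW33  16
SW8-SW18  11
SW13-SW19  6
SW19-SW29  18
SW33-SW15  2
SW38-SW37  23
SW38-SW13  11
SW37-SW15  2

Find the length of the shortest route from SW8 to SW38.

Compare a few routes:
SW8–SW15–SW13–SW38: 7+11+11 = 29
SW8–SW15–SW37–SW33–SW38: 7+2+3+16 = 28
SW8–SW15–SW33–SW38: 7+2+16 = 25
SW8–SW15–SW37–SW38: 7+2+23 = 32
Cheapest is SW8–SW15–SW33–SW38 at 25.

25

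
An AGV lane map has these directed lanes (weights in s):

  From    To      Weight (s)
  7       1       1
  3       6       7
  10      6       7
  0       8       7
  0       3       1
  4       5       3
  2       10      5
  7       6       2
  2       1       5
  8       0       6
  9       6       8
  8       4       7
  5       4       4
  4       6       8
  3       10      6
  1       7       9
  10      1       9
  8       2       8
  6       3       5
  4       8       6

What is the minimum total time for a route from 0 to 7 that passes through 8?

29 s

Shortest 0→8: 0 → 8 = 7
Best 8 to 7: 8 → 2 → 1 → 7 costing 22
Total via 8: 7 + 22 = 29 s.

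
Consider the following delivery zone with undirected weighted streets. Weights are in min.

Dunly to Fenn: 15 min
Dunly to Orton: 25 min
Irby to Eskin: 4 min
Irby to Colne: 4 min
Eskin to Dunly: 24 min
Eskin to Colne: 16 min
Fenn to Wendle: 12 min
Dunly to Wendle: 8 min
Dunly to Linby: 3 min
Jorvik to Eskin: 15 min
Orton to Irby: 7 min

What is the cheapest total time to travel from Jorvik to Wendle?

47 min

Settle nodes by increasing distance from Jorvik:
Jorvik: 0
Eskin: 15  (via Jorvik)
Irby: 19  (via Eskin)
Colne: 23  (via Irby)
Orton: 26  (via Irby)
Dunly: 39  (via Eskin)
Linby: 42  (via Dunly)
Wendle: 47  (via Dunly)
Shortest route: Jorvik–Eskin–Dunly–Wendle = 47 min.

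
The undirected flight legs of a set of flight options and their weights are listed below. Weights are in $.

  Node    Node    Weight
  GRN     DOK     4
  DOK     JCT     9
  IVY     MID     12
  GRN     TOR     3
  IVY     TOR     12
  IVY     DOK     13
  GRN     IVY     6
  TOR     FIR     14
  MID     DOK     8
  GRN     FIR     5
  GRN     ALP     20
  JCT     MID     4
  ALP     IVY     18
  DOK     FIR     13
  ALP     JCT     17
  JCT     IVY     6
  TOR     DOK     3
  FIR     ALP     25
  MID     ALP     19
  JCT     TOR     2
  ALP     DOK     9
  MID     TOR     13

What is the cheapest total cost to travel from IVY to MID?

Enumerating some paths:
IVY → MID: 12 = 12
IVY → JCT → MID: 6+4 = 10
IVY → GRN → DOK → MID: 6+4+8 = 18
IVY → GRN → TOR → JCT → MID: 6+3+2+4 = 15
Cheapest is IVY → JCT → MID at $10.

$10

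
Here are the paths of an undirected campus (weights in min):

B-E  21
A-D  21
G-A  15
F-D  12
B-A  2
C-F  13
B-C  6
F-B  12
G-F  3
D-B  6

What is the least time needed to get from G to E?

36 min

Settle nodes by increasing distance from G:
G: 0
F: 3  (via G)
A: 15  (via G)
B: 15  (via F)
D: 15  (via F)
C: 16  (via F)
E: 36  (via B)
Shortest route: G → F → B → E = 36 min.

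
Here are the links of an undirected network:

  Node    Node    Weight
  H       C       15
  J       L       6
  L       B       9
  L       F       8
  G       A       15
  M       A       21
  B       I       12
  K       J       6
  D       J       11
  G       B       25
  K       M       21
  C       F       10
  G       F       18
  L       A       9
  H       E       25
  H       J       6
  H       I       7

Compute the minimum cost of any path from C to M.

Enumerating some paths:
C–F–L–J–K–M: 10+8+6+6+21 = 51
C–H–J–L–A–M: 15+6+6+9+21 = 57
C–F–L–A–M: 10+8+9+21 = 48
Cheapest is C–F–L–A–M at 48.

48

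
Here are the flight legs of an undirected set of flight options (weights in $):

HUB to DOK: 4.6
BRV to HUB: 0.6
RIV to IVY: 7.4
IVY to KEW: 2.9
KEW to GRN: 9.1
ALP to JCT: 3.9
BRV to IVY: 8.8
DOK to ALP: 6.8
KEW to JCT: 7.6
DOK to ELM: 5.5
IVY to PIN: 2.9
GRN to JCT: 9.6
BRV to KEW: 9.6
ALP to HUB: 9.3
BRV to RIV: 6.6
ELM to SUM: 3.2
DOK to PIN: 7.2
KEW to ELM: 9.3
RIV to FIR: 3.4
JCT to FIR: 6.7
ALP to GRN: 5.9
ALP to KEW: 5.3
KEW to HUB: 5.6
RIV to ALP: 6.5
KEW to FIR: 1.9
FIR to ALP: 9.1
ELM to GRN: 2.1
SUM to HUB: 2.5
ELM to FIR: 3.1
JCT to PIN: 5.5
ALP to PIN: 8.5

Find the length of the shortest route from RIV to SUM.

$9.7

Shortest distances from RIV:
RIV: 0
FIR: 3.4  (via RIV)
KEW: 5.3  (via FIR)
ALP: 6.5  (via RIV)
ELM: 6.5  (via FIR)
BRV: 6.6  (via RIV)
HUB: 7.2  (via BRV)
IVY: 7.4  (via RIV)
GRN: 8.6  (via ELM)
SUM: 9.7  (via ELM)
Shortest route: RIV–FIR–ELM–SUM = $9.7.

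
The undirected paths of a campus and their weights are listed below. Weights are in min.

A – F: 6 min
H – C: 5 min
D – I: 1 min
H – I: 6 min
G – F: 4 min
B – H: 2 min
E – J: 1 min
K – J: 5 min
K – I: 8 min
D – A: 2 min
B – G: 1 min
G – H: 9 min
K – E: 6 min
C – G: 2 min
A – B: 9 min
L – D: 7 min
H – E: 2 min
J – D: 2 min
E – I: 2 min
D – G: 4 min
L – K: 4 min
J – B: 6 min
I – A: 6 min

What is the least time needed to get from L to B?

12 min

Shortest distances from L:
L: 0
K: 4  (via L)
D: 7  (via L)
I: 8  (via D)
A: 9  (via D)
J: 9  (via K)
E: 10  (via K)
G: 11  (via D)
B: 12  (via G)
Shortest route: L–D–G–B = 12 min.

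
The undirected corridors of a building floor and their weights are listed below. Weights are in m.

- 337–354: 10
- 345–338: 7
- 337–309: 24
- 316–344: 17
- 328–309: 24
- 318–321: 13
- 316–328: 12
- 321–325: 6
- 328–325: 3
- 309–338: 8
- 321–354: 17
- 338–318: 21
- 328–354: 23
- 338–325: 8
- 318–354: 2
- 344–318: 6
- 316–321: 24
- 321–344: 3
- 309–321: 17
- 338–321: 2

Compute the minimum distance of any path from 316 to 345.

Running Dijkstra from 316:
316: 0
328: 12  (via 316)
325: 15  (via 328)
344: 17  (via 316)
321: 20  (via 344)
338: 22  (via 321)
318: 23  (via 344)
354: 25  (via 318)
345: 29  (via 338)
Shortest route: 316–344–321–338–345 = 29 m.

29 m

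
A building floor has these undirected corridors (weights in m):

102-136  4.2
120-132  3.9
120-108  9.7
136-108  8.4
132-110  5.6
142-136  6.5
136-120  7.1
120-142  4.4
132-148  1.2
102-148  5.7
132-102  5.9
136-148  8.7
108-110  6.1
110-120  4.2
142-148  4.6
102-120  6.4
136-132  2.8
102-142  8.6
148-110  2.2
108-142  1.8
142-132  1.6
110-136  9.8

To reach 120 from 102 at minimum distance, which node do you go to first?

120

Candidate routes:
102 - 120: 6.4 = 6.4
102 - 132 - 120: 5.9+3.9 = 9.8
Cheapest is 102 - 120 at 6.4 m.
So from 102 the first move is to 120.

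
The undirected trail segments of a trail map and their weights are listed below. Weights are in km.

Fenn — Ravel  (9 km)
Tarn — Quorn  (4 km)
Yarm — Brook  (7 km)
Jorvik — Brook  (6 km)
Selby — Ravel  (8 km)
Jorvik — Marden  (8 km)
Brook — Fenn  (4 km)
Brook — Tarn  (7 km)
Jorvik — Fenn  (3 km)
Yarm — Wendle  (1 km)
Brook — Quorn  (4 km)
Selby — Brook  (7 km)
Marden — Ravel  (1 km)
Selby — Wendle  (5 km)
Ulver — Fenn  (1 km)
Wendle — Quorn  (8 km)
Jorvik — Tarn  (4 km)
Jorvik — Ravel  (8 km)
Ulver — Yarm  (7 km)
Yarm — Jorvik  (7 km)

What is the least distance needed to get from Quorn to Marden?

16 km

Compare a few routes:
Quorn - Tarn - Jorvik - Marden: 4+4+8 = 16
Quorn - Tarn - Jorvik - Ravel - Marden: 4+4+8+1 = 17
Quorn - Brook - Fenn - Ravel - Marden: 4+4+9+1 = 18
Quorn - Brook - Jorvik - Marden: 4+6+8 = 18
The minimum is 16 km via Quorn - Tarn - Jorvik - Marden.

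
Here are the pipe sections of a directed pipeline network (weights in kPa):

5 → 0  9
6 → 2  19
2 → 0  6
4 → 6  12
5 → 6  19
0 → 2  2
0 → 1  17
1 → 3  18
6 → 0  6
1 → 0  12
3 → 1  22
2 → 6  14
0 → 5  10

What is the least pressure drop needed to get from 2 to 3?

Settle nodes by increasing distance from 2:
2: 0
0: 6  (via 2)
6: 14  (via 2)
5: 16  (via 0)
1: 23  (via 0)
3: 41  (via 1)
Shortest route: 2 → 0 → 1 → 3 = 41 kPa.

41 kPa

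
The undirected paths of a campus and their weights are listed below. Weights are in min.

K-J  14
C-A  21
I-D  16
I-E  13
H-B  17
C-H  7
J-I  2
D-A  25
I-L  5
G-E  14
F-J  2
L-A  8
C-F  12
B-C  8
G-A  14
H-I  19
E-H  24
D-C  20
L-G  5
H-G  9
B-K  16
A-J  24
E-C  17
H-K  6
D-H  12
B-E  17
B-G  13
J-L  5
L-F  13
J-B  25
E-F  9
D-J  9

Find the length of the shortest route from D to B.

Candidate routes:
D → H → B: 12+17 = 29
D → J → F → C → B: 9+2+12+8 = 31
D → H → C → B: 12+7+8 = 27
D → C → B: 20+8 = 28
Cheapest is D → H → C → B at 27 min.

27 min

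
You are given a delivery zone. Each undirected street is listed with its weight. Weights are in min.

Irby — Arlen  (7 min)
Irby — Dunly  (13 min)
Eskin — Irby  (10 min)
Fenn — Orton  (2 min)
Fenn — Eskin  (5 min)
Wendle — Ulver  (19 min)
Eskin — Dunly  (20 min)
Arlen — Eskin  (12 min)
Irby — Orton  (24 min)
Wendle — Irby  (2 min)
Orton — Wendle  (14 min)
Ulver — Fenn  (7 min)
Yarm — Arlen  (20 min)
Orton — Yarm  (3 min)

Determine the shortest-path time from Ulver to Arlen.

24 min

Candidate routes:
Ulver–Wendle–Irby–Arlen: 19+2+7 = 28
Ulver–Fenn–Eskin–Arlen: 7+5+12 = 24
Cheapest is Ulver–Fenn–Eskin–Arlen at 24 min.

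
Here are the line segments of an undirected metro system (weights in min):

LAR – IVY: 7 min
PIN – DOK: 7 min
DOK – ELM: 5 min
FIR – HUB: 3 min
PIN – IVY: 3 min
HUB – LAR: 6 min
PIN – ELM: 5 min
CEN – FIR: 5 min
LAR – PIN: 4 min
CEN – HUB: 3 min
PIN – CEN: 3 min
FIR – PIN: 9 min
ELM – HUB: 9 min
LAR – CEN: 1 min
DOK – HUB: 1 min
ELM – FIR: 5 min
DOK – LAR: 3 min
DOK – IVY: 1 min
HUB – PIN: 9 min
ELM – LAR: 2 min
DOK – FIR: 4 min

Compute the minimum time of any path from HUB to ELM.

6 min

Shortest distances from HUB:
HUB: 0
DOK: 1  (via HUB)
IVY: 2  (via DOK)
FIR: 3  (via HUB)
CEN: 3  (via HUB)
LAR: 4  (via DOK)
PIN: 5  (via IVY)
ELM: 6  (via DOK)
Shortest route: HUB → DOK → ELM = 6 min.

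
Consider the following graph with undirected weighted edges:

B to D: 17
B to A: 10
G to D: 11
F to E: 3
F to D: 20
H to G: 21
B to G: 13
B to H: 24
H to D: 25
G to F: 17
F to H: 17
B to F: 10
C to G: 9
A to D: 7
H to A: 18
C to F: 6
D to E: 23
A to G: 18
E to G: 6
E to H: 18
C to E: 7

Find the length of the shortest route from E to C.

Shortest distances from E:
E: 0
F: 3  (via E)
G: 6  (via E)
C: 7  (via E)
Shortest route: E–C = 7.

7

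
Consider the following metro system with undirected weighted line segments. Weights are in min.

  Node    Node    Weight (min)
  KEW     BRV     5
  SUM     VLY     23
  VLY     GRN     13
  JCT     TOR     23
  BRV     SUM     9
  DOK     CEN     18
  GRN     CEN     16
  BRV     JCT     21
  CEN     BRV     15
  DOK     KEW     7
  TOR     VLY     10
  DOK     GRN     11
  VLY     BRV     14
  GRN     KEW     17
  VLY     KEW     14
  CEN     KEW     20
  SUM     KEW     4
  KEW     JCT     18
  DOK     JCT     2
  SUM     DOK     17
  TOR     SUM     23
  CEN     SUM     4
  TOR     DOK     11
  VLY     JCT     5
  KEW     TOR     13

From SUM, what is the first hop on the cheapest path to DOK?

KEW

Compare a few routes:
SUM → DOK: 17 = 17
SUM → KEW → DOK: 4+7 = 11
Cheapest is SUM → KEW → DOK at 11 min.
So from SUM the first move is to KEW.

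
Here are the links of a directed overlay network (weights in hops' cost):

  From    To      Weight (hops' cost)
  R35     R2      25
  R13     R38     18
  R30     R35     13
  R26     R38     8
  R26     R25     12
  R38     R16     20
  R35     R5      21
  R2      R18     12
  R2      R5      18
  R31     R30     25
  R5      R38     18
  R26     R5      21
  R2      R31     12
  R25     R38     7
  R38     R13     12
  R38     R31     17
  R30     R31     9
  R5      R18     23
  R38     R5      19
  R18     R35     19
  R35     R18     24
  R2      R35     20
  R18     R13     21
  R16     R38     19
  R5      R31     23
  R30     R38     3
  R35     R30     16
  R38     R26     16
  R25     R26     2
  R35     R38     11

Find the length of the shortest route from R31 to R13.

Enumerating some paths:
R31–R30–R38–R13: 25+3+12 = 40
R31–R30–R35–R38–R13: 25+13+11+12 = 61
The minimum is 40 hops' cost via R31–R30–R38–R13.

40 hops' cost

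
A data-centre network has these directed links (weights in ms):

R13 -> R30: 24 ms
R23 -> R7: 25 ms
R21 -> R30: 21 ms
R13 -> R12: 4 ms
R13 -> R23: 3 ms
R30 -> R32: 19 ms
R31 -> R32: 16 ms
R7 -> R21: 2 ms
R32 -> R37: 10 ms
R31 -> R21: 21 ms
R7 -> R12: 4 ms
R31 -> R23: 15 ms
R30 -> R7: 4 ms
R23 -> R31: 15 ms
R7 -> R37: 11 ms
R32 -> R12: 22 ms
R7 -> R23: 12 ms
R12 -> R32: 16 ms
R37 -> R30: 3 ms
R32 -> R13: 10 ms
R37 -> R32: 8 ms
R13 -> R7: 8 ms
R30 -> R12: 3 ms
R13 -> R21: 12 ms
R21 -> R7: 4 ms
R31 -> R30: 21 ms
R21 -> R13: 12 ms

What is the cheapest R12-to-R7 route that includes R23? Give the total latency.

Best R12 to R23: R12 → R32 → R13 → R23 costing 29
Best R23 to R7: R23 → R7 costing 25
Total via R23: 29 + 25 = 54 ms.

54 ms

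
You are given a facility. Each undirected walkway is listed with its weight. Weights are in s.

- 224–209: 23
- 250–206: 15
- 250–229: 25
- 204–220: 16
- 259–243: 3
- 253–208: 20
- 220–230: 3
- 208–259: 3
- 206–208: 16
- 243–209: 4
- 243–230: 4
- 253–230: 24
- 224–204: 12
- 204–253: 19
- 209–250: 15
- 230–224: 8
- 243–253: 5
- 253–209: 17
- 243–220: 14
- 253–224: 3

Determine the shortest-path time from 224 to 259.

11 s

Compare a few routes:
224 - 230 - 243 - 259: 8+4+3 = 15
224 - 253 - 243 - 259: 3+5+3 = 11
224 - 253 - 208 - 259: 3+20+3 = 26
Cheapest is 224 - 253 - 243 - 259 at 11 s.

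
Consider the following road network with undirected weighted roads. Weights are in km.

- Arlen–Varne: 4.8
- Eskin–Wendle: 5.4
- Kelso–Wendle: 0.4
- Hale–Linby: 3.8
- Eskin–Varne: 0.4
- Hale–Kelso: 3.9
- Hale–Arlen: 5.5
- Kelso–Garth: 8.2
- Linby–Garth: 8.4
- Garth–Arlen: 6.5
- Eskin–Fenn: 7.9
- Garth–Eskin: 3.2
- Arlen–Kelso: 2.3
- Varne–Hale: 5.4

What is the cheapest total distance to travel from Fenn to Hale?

Settle nodes by increasing distance from Fenn:
Fenn: 0
Eskin: 7.9  (via Fenn)
Varne: 8.3  (via Eskin)
Garth: 11.1  (via Eskin)
Arlen: 13.1  (via Varne)
Wendle: 13.3  (via Eskin)
Hale: 13.7  (via Varne)
Shortest route: Fenn → Eskin → Varne → Hale = 13.7 km.

13.7 km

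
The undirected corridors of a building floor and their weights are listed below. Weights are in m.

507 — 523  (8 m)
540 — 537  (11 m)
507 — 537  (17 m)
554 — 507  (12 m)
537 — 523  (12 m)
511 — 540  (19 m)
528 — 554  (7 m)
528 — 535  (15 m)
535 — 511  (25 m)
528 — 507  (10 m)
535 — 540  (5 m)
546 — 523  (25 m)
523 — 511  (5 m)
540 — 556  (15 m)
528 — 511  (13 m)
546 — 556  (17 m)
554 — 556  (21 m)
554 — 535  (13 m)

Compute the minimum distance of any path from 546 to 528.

Candidate routes:
546 - 556 - 554 - 528: 17+21+7 = 45
546 - 523 - 511 - 528: 25+5+13 = 43
The minimum is 43 m via 546 - 523 - 511 - 528.

43 m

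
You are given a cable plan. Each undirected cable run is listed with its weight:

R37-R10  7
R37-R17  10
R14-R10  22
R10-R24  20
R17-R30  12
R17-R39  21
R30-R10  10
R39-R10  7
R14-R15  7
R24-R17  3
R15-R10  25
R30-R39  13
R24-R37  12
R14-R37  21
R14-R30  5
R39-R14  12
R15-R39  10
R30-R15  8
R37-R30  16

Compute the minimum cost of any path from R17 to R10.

Shortest distances from R17:
R17: 0
R24: 3  (via R17)
R37: 10  (via R17)
R30: 12  (via R17)
R14: 17  (via R30)
R10: 17  (via R37)
Shortest route: R17 → R37 → R10 = 17.

17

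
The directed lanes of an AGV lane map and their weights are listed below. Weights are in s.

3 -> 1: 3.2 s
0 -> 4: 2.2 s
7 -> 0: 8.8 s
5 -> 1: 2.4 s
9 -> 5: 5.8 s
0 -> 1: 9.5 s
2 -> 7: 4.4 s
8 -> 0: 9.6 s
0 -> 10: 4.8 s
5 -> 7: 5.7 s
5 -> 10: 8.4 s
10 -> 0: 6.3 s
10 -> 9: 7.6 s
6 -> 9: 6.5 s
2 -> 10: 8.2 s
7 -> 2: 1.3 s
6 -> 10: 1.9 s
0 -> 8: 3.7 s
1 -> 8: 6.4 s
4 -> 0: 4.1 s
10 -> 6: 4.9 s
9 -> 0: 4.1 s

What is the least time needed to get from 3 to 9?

31.6 s

Settle nodes by increasing distance from 3:
3: 0
1: 3.2  (via 3)
8: 9.6  (via 1)
0: 19.2  (via 8)
4: 21.4  (via 0)
10: 24  (via 0)
6: 28.9  (via 10)
9: 31.6  (via 10)
Shortest route: 3 → 1 → 8 → 0 → 10 → 9 = 31.6 s.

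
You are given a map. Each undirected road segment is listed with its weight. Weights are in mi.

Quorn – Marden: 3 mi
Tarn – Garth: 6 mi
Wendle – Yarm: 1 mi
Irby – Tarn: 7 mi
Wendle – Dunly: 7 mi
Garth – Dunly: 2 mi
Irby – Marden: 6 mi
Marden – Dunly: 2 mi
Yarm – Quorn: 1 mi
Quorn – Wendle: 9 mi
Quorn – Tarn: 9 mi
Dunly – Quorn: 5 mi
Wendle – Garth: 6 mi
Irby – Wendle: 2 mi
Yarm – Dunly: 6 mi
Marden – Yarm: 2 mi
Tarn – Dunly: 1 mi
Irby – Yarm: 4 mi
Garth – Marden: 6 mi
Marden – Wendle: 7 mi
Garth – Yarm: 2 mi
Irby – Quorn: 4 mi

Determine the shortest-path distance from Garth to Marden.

Running Dijkstra from Garth:
Garth: 0
Dunly: 2  (via Garth)
Yarm: 2  (via Garth)
Tarn: 3  (via Dunly)
Quorn: 3  (via Yarm)
Wendle: 3  (via Yarm)
Marden: 4  (via Dunly)
Shortest route: Garth → Dunly → Marden = 4 mi.

4 mi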